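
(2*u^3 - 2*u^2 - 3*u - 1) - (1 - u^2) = 2*u^3 - u^2 - 3*u - 2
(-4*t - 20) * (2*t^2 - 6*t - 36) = -8*t^3 - 16*t^2 + 264*t + 720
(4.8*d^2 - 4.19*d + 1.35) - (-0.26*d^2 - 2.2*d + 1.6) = 5.06*d^2 - 1.99*d - 0.25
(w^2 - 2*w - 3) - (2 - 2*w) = w^2 - 5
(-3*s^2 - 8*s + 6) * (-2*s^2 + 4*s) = 6*s^4 + 4*s^3 - 44*s^2 + 24*s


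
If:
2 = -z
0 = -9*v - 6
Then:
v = -2/3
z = -2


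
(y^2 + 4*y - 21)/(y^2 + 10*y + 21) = (y - 3)/(y + 3)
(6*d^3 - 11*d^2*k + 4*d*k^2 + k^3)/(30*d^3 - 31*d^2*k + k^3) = (d - k)/(5*d - k)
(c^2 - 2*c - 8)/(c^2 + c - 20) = (c + 2)/(c + 5)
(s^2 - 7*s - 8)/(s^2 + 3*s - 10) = (s^2 - 7*s - 8)/(s^2 + 3*s - 10)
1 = 1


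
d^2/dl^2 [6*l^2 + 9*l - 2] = 12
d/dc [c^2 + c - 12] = 2*c + 1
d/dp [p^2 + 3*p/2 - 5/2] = 2*p + 3/2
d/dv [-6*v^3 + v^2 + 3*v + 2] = -18*v^2 + 2*v + 3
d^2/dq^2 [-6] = 0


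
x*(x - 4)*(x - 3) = x^3 - 7*x^2 + 12*x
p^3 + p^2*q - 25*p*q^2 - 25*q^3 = (p - 5*q)*(p + q)*(p + 5*q)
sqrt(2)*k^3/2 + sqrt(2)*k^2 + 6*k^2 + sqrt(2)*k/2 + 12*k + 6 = (k + 1)*(k + 6*sqrt(2))*(sqrt(2)*k/2 + sqrt(2)/2)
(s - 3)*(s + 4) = s^2 + s - 12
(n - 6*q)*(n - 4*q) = n^2 - 10*n*q + 24*q^2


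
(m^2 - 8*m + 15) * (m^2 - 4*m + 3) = m^4 - 12*m^3 + 50*m^2 - 84*m + 45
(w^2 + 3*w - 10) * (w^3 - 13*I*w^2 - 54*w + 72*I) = w^5 + 3*w^4 - 13*I*w^4 - 64*w^3 - 39*I*w^3 - 162*w^2 + 202*I*w^2 + 540*w + 216*I*w - 720*I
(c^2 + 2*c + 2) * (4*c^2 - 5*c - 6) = 4*c^4 + 3*c^3 - 8*c^2 - 22*c - 12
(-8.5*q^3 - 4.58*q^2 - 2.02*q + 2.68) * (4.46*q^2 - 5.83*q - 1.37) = -37.91*q^5 + 29.1282*q^4 + 29.3372*q^3 + 30.004*q^2 - 12.857*q - 3.6716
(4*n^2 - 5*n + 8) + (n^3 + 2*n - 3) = n^3 + 4*n^2 - 3*n + 5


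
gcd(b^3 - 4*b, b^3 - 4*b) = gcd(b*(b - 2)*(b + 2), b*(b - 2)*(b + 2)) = b^3 - 4*b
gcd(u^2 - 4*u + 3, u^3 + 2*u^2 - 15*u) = u - 3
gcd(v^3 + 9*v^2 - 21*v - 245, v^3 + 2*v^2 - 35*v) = v^2 + 2*v - 35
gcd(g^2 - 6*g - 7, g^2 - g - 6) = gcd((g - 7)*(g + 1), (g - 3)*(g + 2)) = 1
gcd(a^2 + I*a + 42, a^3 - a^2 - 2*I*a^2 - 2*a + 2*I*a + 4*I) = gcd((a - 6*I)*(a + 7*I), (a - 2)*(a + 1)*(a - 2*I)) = 1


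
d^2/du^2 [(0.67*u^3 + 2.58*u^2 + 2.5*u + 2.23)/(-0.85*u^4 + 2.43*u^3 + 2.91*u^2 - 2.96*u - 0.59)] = (-0.96815*u^9 - 11.1843*u^8 + 0.355470000000054*u^7 + 40.239578*u^6 + 143.755374*u^5 - 218.876946*u^4 - 438.248814*u^3 - 80.252514*u^2 + 68.9142*u - 39.798306)/(0.614125*u^12 - 5.267025*u^11 + 8.75007*u^10 + 28.130523*u^9 - 65.360577*u^8 - 60.538167*u^7 + 124.98168*u^6 + 45.263706*u^5 - 86.075088*u^4 - 7.09545700000001*u^3 + 12.469119*u^2 + 3.091128*u + 0.205379)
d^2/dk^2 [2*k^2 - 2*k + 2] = 4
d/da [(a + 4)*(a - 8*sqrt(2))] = 2*a - 8*sqrt(2) + 4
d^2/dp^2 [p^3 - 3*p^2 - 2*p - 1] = 6*p - 6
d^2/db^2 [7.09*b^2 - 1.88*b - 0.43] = 14.1800000000000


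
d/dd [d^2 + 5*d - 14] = 2*d + 5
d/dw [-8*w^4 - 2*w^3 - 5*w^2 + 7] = 2*w*(-16*w^2 - 3*w - 5)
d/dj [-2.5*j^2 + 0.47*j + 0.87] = 0.47 - 5.0*j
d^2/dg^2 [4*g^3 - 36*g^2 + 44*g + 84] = 24*g - 72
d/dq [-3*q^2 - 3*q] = -6*q - 3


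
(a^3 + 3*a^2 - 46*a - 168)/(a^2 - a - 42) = a + 4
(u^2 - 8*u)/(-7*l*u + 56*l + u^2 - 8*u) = u/(-7*l + u)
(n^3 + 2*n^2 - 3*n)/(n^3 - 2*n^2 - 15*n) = (n - 1)/(n - 5)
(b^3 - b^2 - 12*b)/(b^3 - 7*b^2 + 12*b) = (b + 3)/(b - 3)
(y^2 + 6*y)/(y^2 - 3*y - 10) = y*(y + 6)/(y^2 - 3*y - 10)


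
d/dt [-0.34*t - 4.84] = -0.340000000000000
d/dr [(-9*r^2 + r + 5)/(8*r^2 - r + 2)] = (r^2 - 116*r + 7)/(64*r^4 - 16*r^3 + 33*r^2 - 4*r + 4)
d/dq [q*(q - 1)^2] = (q - 1)*(3*q - 1)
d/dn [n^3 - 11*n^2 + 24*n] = 3*n^2 - 22*n + 24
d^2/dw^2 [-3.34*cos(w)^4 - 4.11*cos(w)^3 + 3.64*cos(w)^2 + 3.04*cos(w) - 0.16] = 53.44*cos(w)^4 + 36.99*cos(w)^3 - 54.64*cos(w)^2 - 27.7*cos(w) + 7.28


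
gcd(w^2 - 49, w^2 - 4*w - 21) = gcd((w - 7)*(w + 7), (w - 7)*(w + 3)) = w - 7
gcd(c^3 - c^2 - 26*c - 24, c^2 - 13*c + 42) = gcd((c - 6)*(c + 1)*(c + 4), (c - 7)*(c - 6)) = c - 6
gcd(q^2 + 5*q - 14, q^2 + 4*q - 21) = q + 7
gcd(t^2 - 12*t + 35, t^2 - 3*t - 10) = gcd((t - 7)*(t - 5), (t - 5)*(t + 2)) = t - 5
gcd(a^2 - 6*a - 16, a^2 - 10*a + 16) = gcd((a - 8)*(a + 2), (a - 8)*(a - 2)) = a - 8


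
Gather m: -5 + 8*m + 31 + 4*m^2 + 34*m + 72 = 4*m^2 + 42*m + 98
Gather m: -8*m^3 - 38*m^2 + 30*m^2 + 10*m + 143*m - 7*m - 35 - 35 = -8*m^3 - 8*m^2 + 146*m - 70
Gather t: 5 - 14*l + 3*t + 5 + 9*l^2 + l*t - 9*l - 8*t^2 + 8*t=9*l^2 - 23*l - 8*t^2 + t*(l + 11) + 10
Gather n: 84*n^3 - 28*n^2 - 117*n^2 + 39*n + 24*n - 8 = 84*n^3 - 145*n^2 + 63*n - 8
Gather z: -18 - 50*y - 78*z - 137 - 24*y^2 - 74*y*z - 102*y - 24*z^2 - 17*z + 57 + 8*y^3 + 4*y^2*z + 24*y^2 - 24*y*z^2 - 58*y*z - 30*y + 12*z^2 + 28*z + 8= 8*y^3 - 182*y + z^2*(-24*y - 12) + z*(4*y^2 - 132*y - 67) - 90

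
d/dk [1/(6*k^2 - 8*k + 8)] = (2 - 3*k)/(3*k^2 - 4*k + 4)^2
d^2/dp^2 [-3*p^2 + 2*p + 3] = -6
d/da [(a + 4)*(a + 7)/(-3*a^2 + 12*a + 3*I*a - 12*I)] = ((-2*a - 11)*(a^2 - 4*a - I*a + 4*I) - (a + 4)*(a + 7)*(-2*a + 4 + I))/(3*(a^2 - 4*a - I*a + 4*I)^2)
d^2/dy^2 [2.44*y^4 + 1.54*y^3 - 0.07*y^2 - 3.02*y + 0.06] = 29.28*y^2 + 9.24*y - 0.14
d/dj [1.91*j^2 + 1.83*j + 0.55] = 3.82*j + 1.83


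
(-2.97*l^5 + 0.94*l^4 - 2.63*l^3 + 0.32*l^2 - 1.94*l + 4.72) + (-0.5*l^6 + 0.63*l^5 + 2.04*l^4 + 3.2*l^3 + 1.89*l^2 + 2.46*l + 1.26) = -0.5*l^6 - 2.34*l^5 + 2.98*l^4 + 0.57*l^3 + 2.21*l^2 + 0.52*l + 5.98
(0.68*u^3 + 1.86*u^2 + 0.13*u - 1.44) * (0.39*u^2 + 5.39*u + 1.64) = 0.2652*u^5 + 4.3906*u^4 + 11.1913*u^3 + 3.1895*u^2 - 7.5484*u - 2.3616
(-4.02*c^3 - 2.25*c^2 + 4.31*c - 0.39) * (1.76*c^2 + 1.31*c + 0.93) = -7.0752*c^5 - 9.2262*c^4 + 0.8995*c^3 + 2.8672*c^2 + 3.4974*c - 0.3627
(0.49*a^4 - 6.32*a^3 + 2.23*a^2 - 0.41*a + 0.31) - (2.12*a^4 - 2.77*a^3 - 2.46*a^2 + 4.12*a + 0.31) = -1.63*a^4 - 3.55*a^3 + 4.69*a^2 - 4.53*a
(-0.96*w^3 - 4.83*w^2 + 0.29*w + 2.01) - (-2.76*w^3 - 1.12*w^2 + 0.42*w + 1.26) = 1.8*w^3 - 3.71*w^2 - 0.13*w + 0.75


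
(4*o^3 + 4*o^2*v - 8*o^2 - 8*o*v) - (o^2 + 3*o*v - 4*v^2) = 4*o^3 + 4*o^2*v - 9*o^2 - 11*o*v + 4*v^2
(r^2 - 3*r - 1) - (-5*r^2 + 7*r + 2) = 6*r^2 - 10*r - 3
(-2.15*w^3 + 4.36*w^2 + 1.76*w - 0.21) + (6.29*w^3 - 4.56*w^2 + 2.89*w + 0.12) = 4.14*w^3 - 0.199999999999999*w^2 + 4.65*w - 0.09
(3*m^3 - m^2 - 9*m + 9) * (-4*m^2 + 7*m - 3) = -12*m^5 + 25*m^4 + 20*m^3 - 96*m^2 + 90*m - 27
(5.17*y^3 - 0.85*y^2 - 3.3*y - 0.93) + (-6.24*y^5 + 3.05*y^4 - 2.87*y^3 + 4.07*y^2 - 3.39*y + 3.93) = -6.24*y^5 + 3.05*y^4 + 2.3*y^3 + 3.22*y^2 - 6.69*y + 3.0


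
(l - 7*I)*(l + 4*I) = l^2 - 3*I*l + 28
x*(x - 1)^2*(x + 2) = x^4 - 3*x^2 + 2*x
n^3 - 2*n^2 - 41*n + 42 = (n - 7)*(n - 1)*(n + 6)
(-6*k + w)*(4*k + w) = -24*k^2 - 2*k*w + w^2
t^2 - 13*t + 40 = (t - 8)*(t - 5)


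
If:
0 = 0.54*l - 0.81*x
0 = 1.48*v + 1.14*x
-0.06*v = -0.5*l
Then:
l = 0.00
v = 0.00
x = 0.00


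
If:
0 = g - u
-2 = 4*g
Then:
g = -1/2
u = -1/2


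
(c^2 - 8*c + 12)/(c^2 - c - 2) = (c - 6)/(c + 1)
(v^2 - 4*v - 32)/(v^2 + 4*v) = (v - 8)/v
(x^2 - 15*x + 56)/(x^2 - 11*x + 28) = (x - 8)/(x - 4)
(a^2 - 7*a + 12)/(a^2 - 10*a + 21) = (a - 4)/(a - 7)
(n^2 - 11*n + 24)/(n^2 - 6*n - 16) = (n - 3)/(n + 2)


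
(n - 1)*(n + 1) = n^2 - 1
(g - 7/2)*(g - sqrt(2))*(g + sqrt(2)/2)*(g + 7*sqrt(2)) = g^4 - 7*g^3/2 + 13*sqrt(2)*g^3/2 - 91*sqrt(2)*g^2/4 - 8*g^2 - 7*sqrt(2)*g + 28*g + 49*sqrt(2)/2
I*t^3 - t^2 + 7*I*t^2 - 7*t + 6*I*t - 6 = (t + 6)*(t + I)*(I*t + I)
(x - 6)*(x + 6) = x^2 - 36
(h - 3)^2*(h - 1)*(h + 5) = h^4 - 2*h^3 - 20*h^2 + 66*h - 45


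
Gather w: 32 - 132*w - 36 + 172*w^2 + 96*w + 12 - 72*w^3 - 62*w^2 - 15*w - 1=-72*w^3 + 110*w^2 - 51*w + 7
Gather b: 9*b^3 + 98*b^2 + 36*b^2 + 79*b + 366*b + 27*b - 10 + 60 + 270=9*b^3 + 134*b^2 + 472*b + 320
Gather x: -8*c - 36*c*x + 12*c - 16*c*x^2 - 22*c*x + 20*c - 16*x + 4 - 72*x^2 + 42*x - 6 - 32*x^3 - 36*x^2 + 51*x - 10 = 24*c - 32*x^3 + x^2*(-16*c - 108) + x*(77 - 58*c) - 12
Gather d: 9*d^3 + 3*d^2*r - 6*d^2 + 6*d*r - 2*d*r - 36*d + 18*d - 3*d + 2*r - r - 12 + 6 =9*d^3 + d^2*(3*r - 6) + d*(4*r - 21) + r - 6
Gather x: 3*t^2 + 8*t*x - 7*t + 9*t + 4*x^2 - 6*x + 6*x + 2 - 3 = 3*t^2 + 8*t*x + 2*t + 4*x^2 - 1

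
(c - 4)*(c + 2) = c^2 - 2*c - 8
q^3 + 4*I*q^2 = q^2*(q + 4*I)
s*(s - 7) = s^2 - 7*s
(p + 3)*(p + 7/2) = p^2 + 13*p/2 + 21/2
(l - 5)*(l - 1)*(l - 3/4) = l^3 - 27*l^2/4 + 19*l/2 - 15/4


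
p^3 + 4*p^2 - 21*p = p*(p - 3)*(p + 7)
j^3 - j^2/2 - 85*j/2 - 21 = (j - 7)*(j + 1/2)*(j + 6)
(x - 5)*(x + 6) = x^2 + x - 30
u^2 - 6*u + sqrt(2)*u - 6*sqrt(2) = (u - 6)*(u + sqrt(2))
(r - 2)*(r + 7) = r^2 + 5*r - 14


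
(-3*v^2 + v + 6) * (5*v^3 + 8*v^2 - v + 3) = -15*v^5 - 19*v^4 + 41*v^3 + 38*v^2 - 3*v + 18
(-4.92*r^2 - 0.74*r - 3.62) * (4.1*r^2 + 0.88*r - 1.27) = -20.172*r^4 - 7.3636*r^3 - 9.2448*r^2 - 2.2458*r + 4.5974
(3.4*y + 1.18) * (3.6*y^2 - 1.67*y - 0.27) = 12.24*y^3 - 1.43*y^2 - 2.8886*y - 0.3186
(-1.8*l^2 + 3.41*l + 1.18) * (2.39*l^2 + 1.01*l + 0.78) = -4.302*l^4 + 6.3319*l^3 + 4.8603*l^2 + 3.8516*l + 0.9204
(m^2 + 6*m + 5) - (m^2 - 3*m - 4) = 9*m + 9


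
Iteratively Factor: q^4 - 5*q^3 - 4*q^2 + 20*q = (q + 2)*(q^3 - 7*q^2 + 10*q) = (q - 5)*(q + 2)*(q^2 - 2*q) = q*(q - 5)*(q + 2)*(q - 2)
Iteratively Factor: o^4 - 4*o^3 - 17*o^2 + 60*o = (o - 5)*(o^3 + o^2 - 12*o) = (o - 5)*(o - 3)*(o^2 + 4*o) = (o - 5)*(o - 3)*(o + 4)*(o)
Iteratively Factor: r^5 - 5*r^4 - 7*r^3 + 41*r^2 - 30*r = (r)*(r^4 - 5*r^3 - 7*r^2 + 41*r - 30) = r*(r + 3)*(r^3 - 8*r^2 + 17*r - 10) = r*(r - 5)*(r + 3)*(r^2 - 3*r + 2) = r*(r - 5)*(r - 2)*(r + 3)*(r - 1)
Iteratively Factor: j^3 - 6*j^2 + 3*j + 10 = (j - 5)*(j^2 - j - 2) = (j - 5)*(j - 2)*(j + 1)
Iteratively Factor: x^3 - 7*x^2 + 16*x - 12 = (x - 3)*(x^2 - 4*x + 4) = (x - 3)*(x - 2)*(x - 2)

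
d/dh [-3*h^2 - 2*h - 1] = -6*h - 2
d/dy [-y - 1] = -1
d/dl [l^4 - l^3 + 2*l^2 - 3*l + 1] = 4*l^3 - 3*l^2 + 4*l - 3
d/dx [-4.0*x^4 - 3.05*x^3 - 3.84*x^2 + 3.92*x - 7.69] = -16.0*x^3 - 9.15*x^2 - 7.68*x + 3.92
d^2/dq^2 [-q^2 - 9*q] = -2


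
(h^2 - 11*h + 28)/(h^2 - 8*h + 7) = (h - 4)/(h - 1)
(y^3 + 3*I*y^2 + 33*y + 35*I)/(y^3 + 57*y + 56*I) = (y - 5*I)/(y - 8*I)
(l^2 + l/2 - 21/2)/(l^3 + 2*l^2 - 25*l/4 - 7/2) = 2*(l - 3)/(2*l^2 - 3*l - 2)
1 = 1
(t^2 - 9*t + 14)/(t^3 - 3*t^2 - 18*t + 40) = (t - 7)/(t^2 - t - 20)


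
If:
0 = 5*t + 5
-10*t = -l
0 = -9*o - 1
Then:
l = -10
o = -1/9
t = -1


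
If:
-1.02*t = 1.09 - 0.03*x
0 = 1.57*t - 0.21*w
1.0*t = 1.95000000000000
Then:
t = 1.95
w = 14.58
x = 102.63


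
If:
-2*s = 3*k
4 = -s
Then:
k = 8/3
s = -4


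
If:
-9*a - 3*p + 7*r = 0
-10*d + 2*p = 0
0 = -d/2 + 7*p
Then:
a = 7*r/9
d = 0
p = 0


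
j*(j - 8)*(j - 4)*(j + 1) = j^4 - 11*j^3 + 20*j^2 + 32*j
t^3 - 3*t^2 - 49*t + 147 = (t - 7)*(t - 3)*(t + 7)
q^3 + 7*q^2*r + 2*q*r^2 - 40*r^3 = (q - 2*r)*(q + 4*r)*(q + 5*r)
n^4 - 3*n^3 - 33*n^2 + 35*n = n*(n - 7)*(n - 1)*(n + 5)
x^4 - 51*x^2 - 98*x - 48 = (x - 8)*(x + 1)^2*(x + 6)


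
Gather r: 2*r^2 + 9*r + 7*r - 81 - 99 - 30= 2*r^2 + 16*r - 210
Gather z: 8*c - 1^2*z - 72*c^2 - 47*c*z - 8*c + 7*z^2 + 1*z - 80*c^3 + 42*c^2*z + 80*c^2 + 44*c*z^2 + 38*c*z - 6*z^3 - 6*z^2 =-80*c^3 + 8*c^2 - 6*z^3 + z^2*(44*c + 1) + z*(42*c^2 - 9*c)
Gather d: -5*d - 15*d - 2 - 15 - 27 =-20*d - 44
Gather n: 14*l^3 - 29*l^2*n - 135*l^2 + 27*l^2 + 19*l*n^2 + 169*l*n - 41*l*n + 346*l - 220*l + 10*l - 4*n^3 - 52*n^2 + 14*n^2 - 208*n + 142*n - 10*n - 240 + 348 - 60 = 14*l^3 - 108*l^2 + 136*l - 4*n^3 + n^2*(19*l - 38) + n*(-29*l^2 + 128*l - 76) + 48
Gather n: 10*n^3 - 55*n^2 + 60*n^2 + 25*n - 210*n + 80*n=10*n^3 + 5*n^2 - 105*n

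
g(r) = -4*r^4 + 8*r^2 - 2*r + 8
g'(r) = -16*r^3 + 16*r - 2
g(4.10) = -996.02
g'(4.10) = -1039.14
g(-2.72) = -146.32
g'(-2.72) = 276.46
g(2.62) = -130.80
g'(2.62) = -247.84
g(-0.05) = 8.12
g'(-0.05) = -2.80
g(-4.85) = -2007.35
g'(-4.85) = 1745.75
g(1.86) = -15.92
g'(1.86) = -75.20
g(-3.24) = -342.34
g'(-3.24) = 490.36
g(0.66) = 9.41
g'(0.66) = 3.96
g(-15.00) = -200662.00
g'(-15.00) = 53758.00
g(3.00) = -250.00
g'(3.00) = -386.00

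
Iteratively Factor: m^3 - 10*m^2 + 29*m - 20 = (m - 1)*(m^2 - 9*m + 20) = (m - 5)*(m - 1)*(m - 4)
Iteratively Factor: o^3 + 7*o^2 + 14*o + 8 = (o + 2)*(o^2 + 5*o + 4) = (o + 1)*(o + 2)*(o + 4)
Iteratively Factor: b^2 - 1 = (b - 1)*(b + 1)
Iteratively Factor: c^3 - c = (c + 1)*(c^2 - c) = c*(c + 1)*(c - 1)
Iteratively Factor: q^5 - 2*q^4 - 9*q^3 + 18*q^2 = (q)*(q^4 - 2*q^3 - 9*q^2 + 18*q) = q*(q - 2)*(q^3 - 9*q) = q*(q - 2)*(q + 3)*(q^2 - 3*q) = q^2*(q - 2)*(q + 3)*(q - 3)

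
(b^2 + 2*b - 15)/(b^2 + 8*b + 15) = (b - 3)/(b + 3)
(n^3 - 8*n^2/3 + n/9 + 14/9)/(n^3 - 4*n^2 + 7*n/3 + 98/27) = 3*(n - 1)/(3*n - 7)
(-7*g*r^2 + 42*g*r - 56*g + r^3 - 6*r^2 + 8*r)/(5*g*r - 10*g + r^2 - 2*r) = (-7*g*r + 28*g + r^2 - 4*r)/(5*g + r)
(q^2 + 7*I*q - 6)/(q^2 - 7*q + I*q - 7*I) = (q + 6*I)/(q - 7)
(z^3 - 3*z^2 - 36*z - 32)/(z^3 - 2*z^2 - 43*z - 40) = (z + 4)/(z + 5)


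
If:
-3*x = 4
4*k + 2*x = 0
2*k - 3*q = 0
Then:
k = 2/3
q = 4/9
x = -4/3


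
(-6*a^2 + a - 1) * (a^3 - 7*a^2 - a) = -6*a^5 + 43*a^4 - 2*a^3 + 6*a^2 + a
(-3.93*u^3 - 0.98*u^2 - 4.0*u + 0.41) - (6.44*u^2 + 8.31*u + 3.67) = -3.93*u^3 - 7.42*u^2 - 12.31*u - 3.26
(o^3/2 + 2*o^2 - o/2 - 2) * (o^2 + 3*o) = o^5/2 + 7*o^4/2 + 11*o^3/2 - 7*o^2/2 - 6*o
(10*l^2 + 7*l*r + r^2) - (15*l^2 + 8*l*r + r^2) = -5*l^2 - l*r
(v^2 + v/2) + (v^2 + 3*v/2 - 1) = 2*v^2 + 2*v - 1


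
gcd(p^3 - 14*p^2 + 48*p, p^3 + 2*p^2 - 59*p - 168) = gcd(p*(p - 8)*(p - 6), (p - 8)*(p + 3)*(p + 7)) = p - 8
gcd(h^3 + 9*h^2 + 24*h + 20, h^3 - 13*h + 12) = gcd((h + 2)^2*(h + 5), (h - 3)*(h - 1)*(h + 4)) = 1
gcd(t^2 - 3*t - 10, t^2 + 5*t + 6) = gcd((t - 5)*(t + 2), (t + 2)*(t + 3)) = t + 2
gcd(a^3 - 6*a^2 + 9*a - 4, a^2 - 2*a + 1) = a^2 - 2*a + 1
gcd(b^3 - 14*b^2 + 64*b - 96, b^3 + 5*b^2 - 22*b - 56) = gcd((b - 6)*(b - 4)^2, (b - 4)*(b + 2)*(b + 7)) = b - 4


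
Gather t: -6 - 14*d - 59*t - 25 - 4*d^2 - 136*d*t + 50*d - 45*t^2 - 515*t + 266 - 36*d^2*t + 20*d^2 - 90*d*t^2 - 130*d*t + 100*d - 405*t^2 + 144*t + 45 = 16*d^2 + 136*d + t^2*(-90*d - 450) + t*(-36*d^2 - 266*d - 430) + 280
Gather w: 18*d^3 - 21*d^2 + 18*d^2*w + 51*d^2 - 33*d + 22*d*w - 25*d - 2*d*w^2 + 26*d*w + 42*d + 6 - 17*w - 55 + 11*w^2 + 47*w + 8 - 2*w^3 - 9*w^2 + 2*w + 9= 18*d^3 + 30*d^2 - 16*d - 2*w^3 + w^2*(2 - 2*d) + w*(18*d^2 + 48*d + 32) - 32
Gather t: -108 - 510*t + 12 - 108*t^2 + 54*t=-108*t^2 - 456*t - 96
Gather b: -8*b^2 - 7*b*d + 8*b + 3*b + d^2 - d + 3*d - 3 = -8*b^2 + b*(11 - 7*d) + d^2 + 2*d - 3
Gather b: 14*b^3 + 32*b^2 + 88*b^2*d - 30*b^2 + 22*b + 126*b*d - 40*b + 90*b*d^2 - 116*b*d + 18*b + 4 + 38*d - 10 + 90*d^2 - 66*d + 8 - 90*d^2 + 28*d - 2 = 14*b^3 + b^2*(88*d + 2) + b*(90*d^2 + 10*d)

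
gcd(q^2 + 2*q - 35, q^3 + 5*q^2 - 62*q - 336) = q + 7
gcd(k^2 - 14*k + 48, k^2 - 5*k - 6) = k - 6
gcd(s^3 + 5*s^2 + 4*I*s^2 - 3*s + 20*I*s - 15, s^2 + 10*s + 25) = s + 5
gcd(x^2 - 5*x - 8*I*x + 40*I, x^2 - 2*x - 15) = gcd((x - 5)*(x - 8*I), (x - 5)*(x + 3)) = x - 5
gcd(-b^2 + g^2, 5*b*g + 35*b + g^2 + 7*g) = 1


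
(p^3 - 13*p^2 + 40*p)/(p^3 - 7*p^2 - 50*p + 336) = p*(p - 5)/(p^2 + p - 42)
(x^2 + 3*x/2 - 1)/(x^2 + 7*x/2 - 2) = (x + 2)/(x + 4)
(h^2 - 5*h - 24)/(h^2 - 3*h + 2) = (h^2 - 5*h - 24)/(h^2 - 3*h + 2)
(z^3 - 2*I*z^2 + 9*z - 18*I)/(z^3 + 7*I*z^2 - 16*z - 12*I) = (z^2 - 5*I*z - 6)/(z^2 + 4*I*z - 4)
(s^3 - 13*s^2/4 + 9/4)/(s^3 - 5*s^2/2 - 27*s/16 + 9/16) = 4*(s - 1)/(4*s - 1)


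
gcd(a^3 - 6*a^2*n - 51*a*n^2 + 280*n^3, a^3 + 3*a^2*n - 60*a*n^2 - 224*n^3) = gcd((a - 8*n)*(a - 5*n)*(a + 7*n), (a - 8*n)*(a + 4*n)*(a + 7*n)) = a^2 - a*n - 56*n^2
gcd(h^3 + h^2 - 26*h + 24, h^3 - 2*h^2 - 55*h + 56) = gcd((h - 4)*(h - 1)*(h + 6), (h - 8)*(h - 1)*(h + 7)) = h - 1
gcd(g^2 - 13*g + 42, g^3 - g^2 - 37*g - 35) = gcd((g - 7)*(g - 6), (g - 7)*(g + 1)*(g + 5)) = g - 7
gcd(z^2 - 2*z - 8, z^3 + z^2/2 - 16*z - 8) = z - 4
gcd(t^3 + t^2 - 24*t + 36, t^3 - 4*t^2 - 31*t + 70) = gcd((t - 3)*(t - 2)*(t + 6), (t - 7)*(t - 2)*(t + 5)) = t - 2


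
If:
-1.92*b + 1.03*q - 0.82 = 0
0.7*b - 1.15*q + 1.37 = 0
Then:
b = 0.31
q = 1.38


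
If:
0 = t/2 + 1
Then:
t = -2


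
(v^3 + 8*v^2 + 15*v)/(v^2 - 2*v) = (v^2 + 8*v + 15)/(v - 2)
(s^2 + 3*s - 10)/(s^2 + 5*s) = (s - 2)/s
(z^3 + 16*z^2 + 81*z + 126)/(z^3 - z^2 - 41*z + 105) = (z^2 + 9*z + 18)/(z^2 - 8*z + 15)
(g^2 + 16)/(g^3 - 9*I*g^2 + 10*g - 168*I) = (g - 4*I)/(g^2 - 13*I*g - 42)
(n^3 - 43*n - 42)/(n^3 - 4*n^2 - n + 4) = (n^2 - n - 42)/(n^2 - 5*n + 4)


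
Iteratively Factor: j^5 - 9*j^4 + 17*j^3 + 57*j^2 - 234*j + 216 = (j + 3)*(j^4 - 12*j^3 + 53*j^2 - 102*j + 72) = (j - 4)*(j + 3)*(j^3 - 8*j^2 + 21*j - 18) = (j - 4)*(j - 3)*(j + 3)*(j^2 - 5*j + 6) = (j - 4)*(j - 3)*(j - 2)*(j + 3)*(j - 3)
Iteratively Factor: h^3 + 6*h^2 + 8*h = (h + 4)*(h^2 + 2*h) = (h + 2)*(h + 4)*(h)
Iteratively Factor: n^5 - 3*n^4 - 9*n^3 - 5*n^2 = (n)*(n^4 - 3*n^3 - 9*n^2 - 5*n) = n*(n + 1)*(n^3 - 4*n^2 - 5*n) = n*(n + 1)^2*(n^2 - 5*n) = n*(n - 5)*(n + 1)^2*(n)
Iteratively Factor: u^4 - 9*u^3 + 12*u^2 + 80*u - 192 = (u - 4)*(u^3 - 5*u^2 - 8*u + 48) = (u - 4)^2*(u^2 - u - 12) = (u - 4)^2*(u + 3)*(u - 4)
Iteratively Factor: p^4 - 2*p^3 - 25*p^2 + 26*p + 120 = (p - 5)*(p^3 + 3*p^2 - 10*p - 24) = (p - 5)*(p - 3)*(p^2 + 6*p + 8) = (p - 5)*(p - 3)*(p + 4)*(p + 2)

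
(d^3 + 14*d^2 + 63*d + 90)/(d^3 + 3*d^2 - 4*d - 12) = (d^2 + 11*d + 30)/(d^2 - 4)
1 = 1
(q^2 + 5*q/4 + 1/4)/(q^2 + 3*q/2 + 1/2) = (4*q + 1)/(2*(2*q + 1))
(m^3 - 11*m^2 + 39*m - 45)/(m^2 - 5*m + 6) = (m^2 - 8*m + 15)/(m - 2)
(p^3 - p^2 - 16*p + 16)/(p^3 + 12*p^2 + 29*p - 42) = (p^2 - 16)/(p^2 + 13*p + 42)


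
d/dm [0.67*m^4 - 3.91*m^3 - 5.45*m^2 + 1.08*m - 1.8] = 2.68*m^3 - 11.73*m^2 - 10.9*m + 1.08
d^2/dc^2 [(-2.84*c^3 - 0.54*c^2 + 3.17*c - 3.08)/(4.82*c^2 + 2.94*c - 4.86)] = (1.70530256582424e-13*c^4 - 19.552904*c^3 - 261.758064*c^2 - 218.807064*c - 132.46452)/(111.980168*c^6 + 204.909768*c^5 - 213.741936*c^4 - 387.808344*c^3 + 215.515728*c^2 + 208.324872*c - 114.791256)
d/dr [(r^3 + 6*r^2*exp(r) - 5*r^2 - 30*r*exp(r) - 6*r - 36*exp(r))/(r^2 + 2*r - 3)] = (6*r^4*exp(r) + r^4 - 18*r^3*exp(r) + 4*r^3 - 72*r^2*exp(r) - 13*r^2 + 54*r*exp(r) + 30*r + 270*exp(r) + 18)/(r^4 + 4*r^3 - 2*r^2 - 12*r + 9)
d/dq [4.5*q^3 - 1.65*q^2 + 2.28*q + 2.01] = 13.5*q^2 - 3.3*q + 2.28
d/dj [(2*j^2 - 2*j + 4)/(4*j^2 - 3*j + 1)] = 2*(j^2 - 14*j + 5)/(16*j^4 - 24*j^3 + 17*j^2 - 6*j + 1)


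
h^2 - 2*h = h*(h - 2)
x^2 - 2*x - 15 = (x - 5)*(x + 3)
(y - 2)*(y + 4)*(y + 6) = y^3 + 8*y^2 + 4*y - 48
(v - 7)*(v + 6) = v^2 - v - 42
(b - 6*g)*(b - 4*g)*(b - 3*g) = b^3 - 13*b^2*g + 54*b*g^2 - 72*g^3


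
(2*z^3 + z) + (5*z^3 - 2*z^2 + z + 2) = 7*z^3 - 2*z^2 + 2*z + 2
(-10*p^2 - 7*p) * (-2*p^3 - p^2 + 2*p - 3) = 20*p^5 + 24*p^4 - 13*p^3 + 16*p^2 + 21*p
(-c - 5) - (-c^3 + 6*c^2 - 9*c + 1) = c^3 - 6*c^2 + 8*c - 6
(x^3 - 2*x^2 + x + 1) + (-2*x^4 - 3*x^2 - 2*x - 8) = -2*x^4 + x^3 - 5*x^2 - x - 7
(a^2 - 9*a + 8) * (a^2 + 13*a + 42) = a^4 + 4*a^3 - 67*a^2 - 274*a + 336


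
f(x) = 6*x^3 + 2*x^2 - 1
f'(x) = 18*x^2 + 4*x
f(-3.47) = -227.61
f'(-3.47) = 202.86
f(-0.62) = -1.66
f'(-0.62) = 4.44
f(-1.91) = -35.51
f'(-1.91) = 58.03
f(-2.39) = -71.49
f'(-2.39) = 93.26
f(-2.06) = -44.96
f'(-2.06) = 68.14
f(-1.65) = -22.51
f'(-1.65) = 42.40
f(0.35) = -0.50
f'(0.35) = 3.60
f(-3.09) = -158.93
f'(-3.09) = 159.51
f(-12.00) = -10081.00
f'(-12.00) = 2544.00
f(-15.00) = -19801.00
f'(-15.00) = 3990.00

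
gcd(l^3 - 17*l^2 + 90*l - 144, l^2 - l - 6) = l - 3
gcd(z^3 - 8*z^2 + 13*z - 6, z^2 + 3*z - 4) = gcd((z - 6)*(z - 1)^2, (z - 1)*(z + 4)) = z - 1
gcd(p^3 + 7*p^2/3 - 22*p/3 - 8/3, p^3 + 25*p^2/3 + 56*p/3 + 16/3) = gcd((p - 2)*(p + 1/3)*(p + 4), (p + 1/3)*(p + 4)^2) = p^2 + 13*p/3 + 4/3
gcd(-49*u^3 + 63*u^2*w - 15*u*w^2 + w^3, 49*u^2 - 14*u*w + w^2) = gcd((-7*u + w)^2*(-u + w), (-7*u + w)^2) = 49*u^2 - 14*u*w + w^2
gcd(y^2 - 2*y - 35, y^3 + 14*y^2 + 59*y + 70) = y + 5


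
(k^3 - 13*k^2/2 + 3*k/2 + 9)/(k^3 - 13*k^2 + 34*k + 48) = (k - 3/2)/(k - 8)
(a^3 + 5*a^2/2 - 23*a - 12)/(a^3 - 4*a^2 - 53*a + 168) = (a^3 + 5*a^2/2 - 23*a - 12)/(a^3 - 4*a^2 - 53*a + 168)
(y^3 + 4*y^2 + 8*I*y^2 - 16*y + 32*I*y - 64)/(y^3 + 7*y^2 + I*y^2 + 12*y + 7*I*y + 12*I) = (y^2 + 8*I*y - 16)/(y^2 + y*(3 + I) + 3*I)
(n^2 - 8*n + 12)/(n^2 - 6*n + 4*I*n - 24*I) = (n - 2)/(n + 4*I)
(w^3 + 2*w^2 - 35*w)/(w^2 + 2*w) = (w^2 + 2*w - 35)/(w + 2)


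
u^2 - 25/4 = (u - 5/2)*(u + 5/2)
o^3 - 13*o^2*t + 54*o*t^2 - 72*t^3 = (o - 6*t)*(o - 4*t)*(o - 3*t)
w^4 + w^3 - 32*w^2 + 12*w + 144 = (w - 4)*(w - 3)*(w + 2)*(w + 6)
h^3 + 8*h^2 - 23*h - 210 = (h - 5)*(h + 6)*(h + 7)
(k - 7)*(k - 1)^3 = k^4 - 10*k^3 + 24*k^2 - 22*k + 7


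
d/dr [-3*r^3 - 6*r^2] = 3*r*(-3*r - 4)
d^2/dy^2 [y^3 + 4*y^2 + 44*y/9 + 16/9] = 6*y + 8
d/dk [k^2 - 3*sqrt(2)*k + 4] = 2*k - 3*sqrt(2)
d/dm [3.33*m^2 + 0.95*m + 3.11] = 6.66*m + 0.95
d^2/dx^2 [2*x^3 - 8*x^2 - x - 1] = 12*x - 16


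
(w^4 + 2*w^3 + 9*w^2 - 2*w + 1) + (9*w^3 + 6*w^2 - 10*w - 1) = w^4 + 11*w^3 + 15*w^2 - 12*w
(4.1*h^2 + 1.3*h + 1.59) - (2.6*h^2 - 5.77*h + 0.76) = 1.5*h^2 + 7.07*h + 0.83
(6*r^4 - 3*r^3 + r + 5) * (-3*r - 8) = -18*r^5 - 39*r^4 + 24*r^3 - 3*r^2 - 23*r - 40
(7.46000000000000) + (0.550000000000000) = 8.01000000000000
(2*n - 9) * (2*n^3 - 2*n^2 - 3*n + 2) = 4*n^4 - 22*n^3 + 12*n^2 + 31*n - 18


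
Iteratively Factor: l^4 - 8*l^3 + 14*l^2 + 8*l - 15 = (l - 1)*(l^3 - 7*l^2 + 7*l + 15) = (l - 5)*(l - 1)*(l^2 - 2*l - 3) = (l - 5)*(l - 3)*(l - 1)*(l + 1)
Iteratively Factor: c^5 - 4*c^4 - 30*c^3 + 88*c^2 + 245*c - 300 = (c + 4)*(c^4 - 8*c^3 + 2*c^2 + 80*c - 75) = (c - 5)*(c + 4)*(c^3 - 3*c^2 - 13*c + 15) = (c - 5)^2*(c + 4)*(c^2 + 2*c - 3) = (c - 5)^2*(c + 3)*(c + 4)*(c - 1)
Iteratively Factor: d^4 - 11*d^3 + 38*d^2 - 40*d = (d - 2)*(d^3 - 9*d^2 + 20*d) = (d - 5)*(d - 2)*(d^2 - 4*d) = (d - 5)*(d - 4)*(d - 2)*(d)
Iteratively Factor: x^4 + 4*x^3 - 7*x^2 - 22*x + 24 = (x + 4)*(x^3 - 7*x + 6) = (x - 2)*(x + 4)*(x^2 + 2*x - 3) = (x - 2)*(x - 1)*(x + 4)*(x + 3)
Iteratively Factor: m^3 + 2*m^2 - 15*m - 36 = (m - 4)*(m^2 + 6*m + 9) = (m - 4)*(m + 3)*(m + 3)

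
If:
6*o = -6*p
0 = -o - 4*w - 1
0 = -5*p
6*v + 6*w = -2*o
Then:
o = 0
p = 0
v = 1/4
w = -1/4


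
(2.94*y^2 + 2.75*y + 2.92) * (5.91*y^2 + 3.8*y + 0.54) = 17.3754*y^4 + 27.4245*y^3 + 29.2948*y^2 + 12.581*y + 1.5768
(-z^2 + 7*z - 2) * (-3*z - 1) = 3*z^3 - 20*z^2 - z + 2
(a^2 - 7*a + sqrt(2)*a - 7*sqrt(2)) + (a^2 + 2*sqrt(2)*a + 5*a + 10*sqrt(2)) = 2*a^2 - 2*a + 3*sqrt(2)*a + 3*sqrt(2)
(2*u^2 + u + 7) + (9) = 2*u^2 + u + 16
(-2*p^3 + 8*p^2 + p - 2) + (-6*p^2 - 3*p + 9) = -2*p^3 + 2*p^2 - 2*p + 7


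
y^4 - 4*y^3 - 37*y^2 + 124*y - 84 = (y - 7)*(y - 2)*(y - 1)*(y + 6)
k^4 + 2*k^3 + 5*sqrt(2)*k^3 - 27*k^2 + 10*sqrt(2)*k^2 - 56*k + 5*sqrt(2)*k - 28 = (k + 1)^2*(k - 2*sqrt(2))*(k + 7*sqrt(2))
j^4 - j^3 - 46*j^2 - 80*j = j*(j - 8)*(j + 2)*(j + 5)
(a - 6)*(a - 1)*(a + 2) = a^3 - 5*a^2 - 8*a + 12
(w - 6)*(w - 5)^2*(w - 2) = w^4 - 18*w^3 + 117*w^2 - 320*w + 300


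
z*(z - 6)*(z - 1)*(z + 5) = z^4 - 2*z^3 - 29*z^2 + 30*z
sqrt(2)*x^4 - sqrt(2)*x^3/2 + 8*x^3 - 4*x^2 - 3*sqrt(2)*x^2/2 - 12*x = x*(x - 3/2)*(x + 4*sqrt(2))*(sqrt(2)*x + sqrt(2))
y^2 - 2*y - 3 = (y - 3)*(y + 1)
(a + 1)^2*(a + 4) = a^3 + 6*a^2 + 9*a + 4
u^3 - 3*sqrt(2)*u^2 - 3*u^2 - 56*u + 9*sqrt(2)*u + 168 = (u - 3)*(u - 7*sqrt(2))*(u + 4*sqrt(2))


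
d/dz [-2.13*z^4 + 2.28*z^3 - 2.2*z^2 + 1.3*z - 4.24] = -8.52*z^3 + 6.84*z^2 - 4.4*z + 1.3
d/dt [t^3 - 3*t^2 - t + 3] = 3*t^2 - 6*t - 1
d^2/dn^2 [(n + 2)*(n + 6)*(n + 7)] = 6*n + 30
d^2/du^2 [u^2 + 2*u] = 2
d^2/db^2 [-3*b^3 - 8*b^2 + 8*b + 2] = -18*b - 16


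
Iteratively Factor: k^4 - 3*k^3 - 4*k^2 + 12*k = (k + 2)*(k^3 - 5*k^2 + 6*k) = k*(k + 2)*(k^2 - 5*k + 6) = k*(k - 3)*(k + 2)*(k - 2)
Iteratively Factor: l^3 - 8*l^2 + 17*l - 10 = (l - 1)*(l^2 - 7*l + 10) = (l - 2)*(l - 1)*(l - 5)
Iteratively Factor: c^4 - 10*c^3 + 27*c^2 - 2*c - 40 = (c + 1)*(c^3 - 11*c^2 + 38*c - 40) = (c - 4)*(c + 1)*(c^2 - 7*c + 10) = (c - 5)*(c - 4)*(c + 1)*(c - 2)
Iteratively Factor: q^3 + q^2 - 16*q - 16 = (q - 4)*(q^2 + 5*q + 4) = (q - 4)*(q + 1)*(q + 4)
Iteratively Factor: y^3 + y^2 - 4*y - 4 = (y + 1)*(y^2 - 4) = (y - 2)*(y + 1)*(y + 2)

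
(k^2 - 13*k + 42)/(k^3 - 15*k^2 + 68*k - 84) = 1/(k - 2)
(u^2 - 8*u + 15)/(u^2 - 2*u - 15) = (u - 3)/(u + 3)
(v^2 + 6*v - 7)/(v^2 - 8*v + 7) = (v + 7)/(v - 7)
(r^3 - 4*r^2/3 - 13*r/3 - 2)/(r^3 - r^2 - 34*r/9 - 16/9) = 3*(r - 3)/(3*r - 8)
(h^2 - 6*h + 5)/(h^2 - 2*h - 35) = (-h^2 + 6*h - 5)/(-h^2 + 2*h + 35)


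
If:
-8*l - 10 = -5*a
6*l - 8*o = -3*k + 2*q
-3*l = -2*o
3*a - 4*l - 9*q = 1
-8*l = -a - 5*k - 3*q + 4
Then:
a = 398/281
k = -107/281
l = -205/562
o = -615/1124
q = 147/281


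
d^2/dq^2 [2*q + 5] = 0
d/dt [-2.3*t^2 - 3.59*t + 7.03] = -4.6*t - 3.59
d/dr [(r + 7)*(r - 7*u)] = 2*r - 7*u + 7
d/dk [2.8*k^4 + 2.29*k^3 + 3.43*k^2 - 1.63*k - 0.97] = 11.2*k^3 + 6.87*k^2 + 6.86*k - 1.63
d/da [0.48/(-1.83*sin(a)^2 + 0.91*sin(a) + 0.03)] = (1.7568*sin(a) - 0.4368)*cos(a)/(-1.83*sin(a)^2 + 0.91*sin(a) + 0.03)^2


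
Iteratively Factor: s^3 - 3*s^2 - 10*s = (s - 5)*(s^2 + 2*s) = (s - 5)*(s + 2)*(s)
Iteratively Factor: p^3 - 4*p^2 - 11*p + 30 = (p + 3)*(p^2 - 7*p + 10) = (p - 5)*(p + 3)*(p - 2)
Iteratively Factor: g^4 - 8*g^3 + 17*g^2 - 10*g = (g - 2)*(g^3 - 6*g^2 + 5*g) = (g - 2)*(g - 1)*(g^2 - 5*g) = (g - 5)*(g - 2)*(g - 1)*(g)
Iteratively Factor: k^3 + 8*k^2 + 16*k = (k + 4)*(k^2 + 4*k) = k*(k + 4)*(k + 4)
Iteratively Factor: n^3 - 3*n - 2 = (n + 1)*(n^2 - n - 2) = (n - 2)*(n + 1)*(n + 1)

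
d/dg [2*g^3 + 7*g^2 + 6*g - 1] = 6*g^2 + 14*g + 6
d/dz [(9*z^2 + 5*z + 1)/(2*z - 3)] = (18*z^2 - 54*z - 17)/(4*z^2 - 12*z + 9)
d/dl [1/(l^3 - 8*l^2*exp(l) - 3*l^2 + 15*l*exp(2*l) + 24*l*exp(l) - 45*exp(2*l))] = (8*l^2*exp(l) - 3*l^2 - 30*l*exp(2*l) - 8*l*exp(l) + 6*l + 75*exp(2*l) - 24*exp(l))/(l^3 - 8*l^2*exp(l) - 3*l^2 + 15*l*exp(2*l) + 24*l*exp(l) - 45*exp(2*l))^2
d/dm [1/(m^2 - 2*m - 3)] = 2*(1 - m)/(-m^2 + 2*m + 3)^2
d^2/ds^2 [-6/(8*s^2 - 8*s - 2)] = 24*(-4*s^2 + 4*s + 4*(2*s - 1)^2 + 1)/(-4*s^2 + 4*s + 1)^3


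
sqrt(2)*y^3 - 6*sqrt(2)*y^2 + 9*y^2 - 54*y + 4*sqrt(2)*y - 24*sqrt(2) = (y - 6)*(y + 4*sqrt(2))*(sqrt(2)*y + 1)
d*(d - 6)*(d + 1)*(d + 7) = d^4 + 2*d^3 - 41*d^2 - 42*d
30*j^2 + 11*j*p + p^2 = (5*j + p)*(6*j + p)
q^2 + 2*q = q*(q + 2)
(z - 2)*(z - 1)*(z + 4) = z^3 + z^2 - 10*z + 8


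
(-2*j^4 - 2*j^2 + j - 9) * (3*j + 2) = -6*j^5 - 4*j^4 - 6*j^3 - j^2 - 25*j - 18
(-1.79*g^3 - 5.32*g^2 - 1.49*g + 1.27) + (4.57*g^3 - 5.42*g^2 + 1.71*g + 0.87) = 2.78*g^3 - 10.74*g^2 + 0.22*g + 2.14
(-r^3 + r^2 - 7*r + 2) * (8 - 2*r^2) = 2*r^5 - 2*r^4 + 6*r^3 + 4*r^2 - 56*r + 16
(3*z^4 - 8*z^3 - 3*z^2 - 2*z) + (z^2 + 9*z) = 3*z^4 - 8*z^3 - 2*z^2 + 7*z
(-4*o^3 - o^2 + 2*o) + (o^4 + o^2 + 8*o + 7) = o^4 - 4*o^3 + 10*o + 7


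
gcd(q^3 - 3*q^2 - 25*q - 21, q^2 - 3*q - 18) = q + 3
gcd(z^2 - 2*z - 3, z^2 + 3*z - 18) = z - 3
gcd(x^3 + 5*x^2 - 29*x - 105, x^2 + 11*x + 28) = x + 7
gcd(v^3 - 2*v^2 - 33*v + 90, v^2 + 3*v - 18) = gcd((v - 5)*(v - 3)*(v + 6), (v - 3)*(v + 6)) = v^2 + 3*v - 18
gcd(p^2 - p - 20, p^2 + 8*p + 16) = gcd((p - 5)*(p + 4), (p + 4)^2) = p + 4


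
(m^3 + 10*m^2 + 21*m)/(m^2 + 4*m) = (m^2 + 10*m + 21)/(m + 4)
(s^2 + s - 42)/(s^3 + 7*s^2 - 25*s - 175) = (s - 6)/(s^2 - 25)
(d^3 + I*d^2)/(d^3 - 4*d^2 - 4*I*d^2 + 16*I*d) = d*(d + I)/(d^2 - 4*d - 4*I*d + 16*I)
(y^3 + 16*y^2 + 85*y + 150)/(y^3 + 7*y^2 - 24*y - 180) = (y^2 + 10*y + 25)/(y^2 + y - 30)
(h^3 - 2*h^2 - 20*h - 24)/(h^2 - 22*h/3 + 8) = 3*(h^2 + 4*h + 4)/(3*h - 4)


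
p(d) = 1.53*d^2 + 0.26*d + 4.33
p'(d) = 3.06*d + 0.26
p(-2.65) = 14.39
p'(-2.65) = -7.85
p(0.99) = 6.09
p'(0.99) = 3.29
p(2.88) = 17.77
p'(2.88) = 9.07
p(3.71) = 26.35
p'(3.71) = 11.61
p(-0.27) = 4.37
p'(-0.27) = -0.57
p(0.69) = 5.24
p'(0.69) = 2.37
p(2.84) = 17.41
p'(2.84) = 8.95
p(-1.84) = 9.03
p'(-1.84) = -5.37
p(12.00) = 227.77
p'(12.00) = 36.98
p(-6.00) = 57.85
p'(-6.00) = -18.10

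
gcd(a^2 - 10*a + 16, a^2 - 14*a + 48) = a - 8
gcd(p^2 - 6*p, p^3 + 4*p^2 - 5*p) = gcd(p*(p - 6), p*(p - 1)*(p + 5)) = p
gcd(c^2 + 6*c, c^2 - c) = c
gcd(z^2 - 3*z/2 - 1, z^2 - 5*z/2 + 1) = z - 2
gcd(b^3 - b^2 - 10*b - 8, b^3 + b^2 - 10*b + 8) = 1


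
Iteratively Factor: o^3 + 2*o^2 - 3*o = (o - 1)*(o^2 + 3*o) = o*(o - 1)*(o + 3)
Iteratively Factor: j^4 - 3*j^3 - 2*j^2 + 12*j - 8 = (j - 1)*(j^3 - 2*j^2 - 4*j + 8) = (j - 2)*(j - 1)*(j^2 - 4) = (j - 2)^2*(j - 1)*(j + 2)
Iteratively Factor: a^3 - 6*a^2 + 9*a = (a)*(a^2 - 6*a + 9) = a*(a - 3)*(a - 3)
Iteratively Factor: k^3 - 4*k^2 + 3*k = (k - 1)*(k^2 - 3*k) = k*(k - 1)*(k - 3)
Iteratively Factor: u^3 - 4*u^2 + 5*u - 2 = (u - 2)*(u^2 - 2*u + 1) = (u - 2)*(u - 1)*(u - 1)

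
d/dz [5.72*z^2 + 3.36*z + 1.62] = 11.44*z + 3.36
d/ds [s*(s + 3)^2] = 3*(s + 1)*(s + 3)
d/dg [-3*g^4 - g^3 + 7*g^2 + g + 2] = -12*g^3 - 3*g^2 + 14*g + 1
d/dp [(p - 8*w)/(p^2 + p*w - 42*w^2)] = (p^2 + p*w - 42*w^2 - (p - 8*w)*(2*p + w))/(p^2 + p*w - 42*w^2)^2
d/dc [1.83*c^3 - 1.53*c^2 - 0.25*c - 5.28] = 5.49*c^2 - 3.06*c - 0.25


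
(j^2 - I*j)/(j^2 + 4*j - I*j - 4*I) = j/(j + 4)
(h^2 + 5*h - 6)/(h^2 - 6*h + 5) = (h + 6)/(h - 5)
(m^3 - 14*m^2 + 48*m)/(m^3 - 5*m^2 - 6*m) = (m - 8)/(m + 1)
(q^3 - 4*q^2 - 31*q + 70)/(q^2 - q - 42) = (q^2 + 3*q - 10)/(q + 6)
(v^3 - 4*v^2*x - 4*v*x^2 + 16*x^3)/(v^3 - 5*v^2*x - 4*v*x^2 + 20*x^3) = (-v + 4*x)/(-v + 5*x)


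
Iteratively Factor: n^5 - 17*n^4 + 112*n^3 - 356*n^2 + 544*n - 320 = (n - 2)*(n^4 - 15*n^3 + 82*n^2 - 192*n + 160) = (n - 5)*(n - 2)*(n^3 - 10*n^2 + 32*n - 32) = (n - 5)*(n - 4)*(n - 2)*(n^2 - 6*n + 8) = (n - 5)*(n - 4)*(n - 2)^2*(n - 4)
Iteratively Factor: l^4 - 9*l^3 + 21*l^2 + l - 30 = (l - 5)*(l^3 - 4*l^2 + l + 6) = (l - 5)*(l - 3)*(l^2 - l - 2) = (l - 5)*(l - 3)*(l - 2)*(l + 1)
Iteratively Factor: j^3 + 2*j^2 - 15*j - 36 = (j + 3)*(j^2 - j - 12) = (j + 3)^2*(j - 4)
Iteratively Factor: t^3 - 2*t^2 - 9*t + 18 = (t - 3)*(t^2 + t - 6) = (t - 3)*(t + 3)*(t - 2)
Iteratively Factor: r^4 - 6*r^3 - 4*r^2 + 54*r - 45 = (r - 1)*(r^3 - 5*r^2 - 9*r + 45) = (r - 5)*(r - 1)*(r^2 - 9) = (r - 5)*(r - 3)*(r - 1)*(r + 3)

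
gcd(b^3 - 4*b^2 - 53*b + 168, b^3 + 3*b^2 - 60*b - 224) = b^2 - b - 56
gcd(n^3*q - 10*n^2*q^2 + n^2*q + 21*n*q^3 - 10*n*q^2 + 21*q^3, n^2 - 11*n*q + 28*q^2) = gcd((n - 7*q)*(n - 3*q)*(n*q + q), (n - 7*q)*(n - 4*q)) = -n + 7*q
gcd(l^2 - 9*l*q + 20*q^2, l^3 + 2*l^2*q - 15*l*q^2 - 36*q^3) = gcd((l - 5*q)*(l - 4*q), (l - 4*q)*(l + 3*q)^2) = -l + 4*q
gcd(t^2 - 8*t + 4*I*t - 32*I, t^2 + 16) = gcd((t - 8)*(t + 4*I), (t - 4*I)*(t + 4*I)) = t + 4*I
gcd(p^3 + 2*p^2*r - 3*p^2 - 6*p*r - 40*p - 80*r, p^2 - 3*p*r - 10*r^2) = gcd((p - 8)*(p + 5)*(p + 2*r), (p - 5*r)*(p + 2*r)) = p + 2*r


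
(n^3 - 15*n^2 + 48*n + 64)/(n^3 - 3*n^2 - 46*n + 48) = (n^2 - 7*n - 8)/(n^2 + 5*n - 6)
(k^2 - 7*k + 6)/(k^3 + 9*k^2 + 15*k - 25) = (k - 6)/(k^2 + 10*k + 25)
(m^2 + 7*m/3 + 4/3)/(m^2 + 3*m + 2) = (m + 4/3)/(m + 2)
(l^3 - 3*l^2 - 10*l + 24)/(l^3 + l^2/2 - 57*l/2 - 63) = 2*(l^2 - 6*l + 8)/(2*l^2 - 5*l - 42)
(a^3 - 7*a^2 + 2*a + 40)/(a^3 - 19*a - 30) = (a - 4)/(a + 3)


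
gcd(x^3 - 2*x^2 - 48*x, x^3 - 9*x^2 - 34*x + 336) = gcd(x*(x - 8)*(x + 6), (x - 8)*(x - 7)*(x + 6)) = x^2 - 2*x - 48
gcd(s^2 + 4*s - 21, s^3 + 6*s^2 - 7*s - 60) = s - 3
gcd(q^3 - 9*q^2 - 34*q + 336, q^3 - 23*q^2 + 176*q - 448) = q^2 - 15*q + 56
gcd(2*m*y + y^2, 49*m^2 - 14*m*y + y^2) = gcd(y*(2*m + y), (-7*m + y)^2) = 1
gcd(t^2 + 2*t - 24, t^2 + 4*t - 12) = t + 6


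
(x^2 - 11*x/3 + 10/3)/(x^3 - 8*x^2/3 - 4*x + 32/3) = (3*x - 5)/(3*x^2 - 2*x - 16)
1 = 1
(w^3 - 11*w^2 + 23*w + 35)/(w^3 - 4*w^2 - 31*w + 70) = (w^2 - 4*w - 5)/(w^2 + 3*w - 10)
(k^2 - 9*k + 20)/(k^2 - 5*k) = (k - 4)/k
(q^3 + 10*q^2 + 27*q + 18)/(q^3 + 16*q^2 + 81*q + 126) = (q + 1)/(q + 7)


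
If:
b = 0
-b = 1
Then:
No Solution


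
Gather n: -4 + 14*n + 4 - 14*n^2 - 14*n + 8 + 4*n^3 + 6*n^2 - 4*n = 4*n^3 - 8*n^2 - 4*n + 8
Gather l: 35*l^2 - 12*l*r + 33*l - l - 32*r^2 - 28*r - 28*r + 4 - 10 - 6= 35*l^2 + l*(32 - 12*r) - 32*r^2 - 56*r - 12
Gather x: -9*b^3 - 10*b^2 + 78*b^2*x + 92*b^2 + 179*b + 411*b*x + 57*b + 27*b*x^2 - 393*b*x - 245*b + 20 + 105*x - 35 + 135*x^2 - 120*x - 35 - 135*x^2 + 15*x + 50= -9*b^3 + 82*b^2 + 27*b*x^2 - 9*b + x*(78*b^2 + 18*b)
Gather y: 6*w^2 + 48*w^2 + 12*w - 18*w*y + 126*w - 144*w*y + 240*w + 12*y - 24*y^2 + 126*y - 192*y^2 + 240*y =54*w^2 + 378*w - 216*y^2 + y*(378 - 162*w)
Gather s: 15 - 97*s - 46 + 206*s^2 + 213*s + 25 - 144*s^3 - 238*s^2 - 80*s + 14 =-144*s^3 - 32*s^2 + 36*s + 8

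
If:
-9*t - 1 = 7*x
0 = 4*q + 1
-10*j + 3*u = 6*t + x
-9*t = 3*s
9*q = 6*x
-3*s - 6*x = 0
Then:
No Solution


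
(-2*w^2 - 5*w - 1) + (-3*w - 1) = -2*w^2 - 8*w - 2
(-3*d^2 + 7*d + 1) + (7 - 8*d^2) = -11*d^2 + 7*d + 8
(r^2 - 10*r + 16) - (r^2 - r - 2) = 18 - 9*r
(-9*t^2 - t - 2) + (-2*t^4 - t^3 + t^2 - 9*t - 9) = -2*t^4 - t^3 - 8*t^2 - 10*t - 11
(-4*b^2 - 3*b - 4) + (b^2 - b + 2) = -3*b^2 - 4*b - 2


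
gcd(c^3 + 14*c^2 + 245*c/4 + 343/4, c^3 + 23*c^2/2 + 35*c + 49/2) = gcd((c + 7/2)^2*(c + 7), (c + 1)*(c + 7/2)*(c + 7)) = c^2 + 21*c/2 + 49/2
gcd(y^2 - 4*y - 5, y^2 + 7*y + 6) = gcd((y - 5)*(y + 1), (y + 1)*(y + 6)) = y + 1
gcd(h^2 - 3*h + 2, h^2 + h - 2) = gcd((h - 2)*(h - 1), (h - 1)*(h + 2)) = h - 1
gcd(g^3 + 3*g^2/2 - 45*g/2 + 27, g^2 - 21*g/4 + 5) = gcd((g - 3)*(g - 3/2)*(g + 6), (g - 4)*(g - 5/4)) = 1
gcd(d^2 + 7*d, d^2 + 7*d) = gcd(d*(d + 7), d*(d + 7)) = d^2 + 7*d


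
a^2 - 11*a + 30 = (a - 6)*(a - 5)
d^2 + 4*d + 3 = (d + 1)*(d + 3)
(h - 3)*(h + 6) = h^2 + 3*h - 18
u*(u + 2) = u^2 + 2*u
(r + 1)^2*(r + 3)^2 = r^4 + 8*r^3 + 22*r^2 + 24*r + 9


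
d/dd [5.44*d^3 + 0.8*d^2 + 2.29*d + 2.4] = 16.32*d^2 + 1.6*d + 2.29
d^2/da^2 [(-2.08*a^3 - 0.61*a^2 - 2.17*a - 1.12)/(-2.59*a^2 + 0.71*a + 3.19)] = (-1.77635683940025e-15*a^4 + 67.824004*a^3 + 103.58367*a^2 + 222.212862*a + 22.221464)/(17.373979*a^6 - 14.288253*a^5 - 60.27966*a^4 + 34.838635*a^3 + 74.24406*a^2 - 21.675093*a - 32.461759)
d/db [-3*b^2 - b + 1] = -6*b - 1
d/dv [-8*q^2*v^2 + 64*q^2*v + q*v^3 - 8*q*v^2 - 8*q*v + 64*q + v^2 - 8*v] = -16*q^2*v + 64*q^2 + 3*q*v^2 - 16*q*v - 8*q + 2*v - 8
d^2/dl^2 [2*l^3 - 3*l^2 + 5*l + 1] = 12*l - 6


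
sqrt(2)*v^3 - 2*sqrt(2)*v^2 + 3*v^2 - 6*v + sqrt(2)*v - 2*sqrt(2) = (v - 2)*(v + sqrt(2))*(sqrt(2)*v + 1)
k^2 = k^2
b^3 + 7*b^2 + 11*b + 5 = (b + 1)^2*(b + 5)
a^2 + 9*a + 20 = (a + 4)*(a + 5)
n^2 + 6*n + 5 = (n + 1)*(n + 5)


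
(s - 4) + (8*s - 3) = 9*s - 7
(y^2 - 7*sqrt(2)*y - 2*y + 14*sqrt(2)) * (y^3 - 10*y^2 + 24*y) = y^5 - 12*y^4 - 7*sqrt(2)*y^4 + 44*y^3 + 84*sqrt(2)*y^3 - 308*sqrt(2)*y^2 - 48*y^2 + 336*sqrt(2)*y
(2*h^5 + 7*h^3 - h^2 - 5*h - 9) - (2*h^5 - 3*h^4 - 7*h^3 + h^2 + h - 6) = 3*h^4 + 14*h^3 - 2*h^2 - 6*h - 3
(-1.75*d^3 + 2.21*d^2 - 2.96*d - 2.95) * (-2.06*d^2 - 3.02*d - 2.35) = 3.605*d^5 + 0.7324*d^4 + 3.5359*d^3 + 9.8227*d^2 + 15.865*d + 6.9325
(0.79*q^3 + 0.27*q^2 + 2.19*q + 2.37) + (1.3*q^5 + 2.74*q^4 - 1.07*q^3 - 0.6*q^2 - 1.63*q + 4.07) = 1.3*q^5 + 2.74*q^4 - 0.28*q^3 - 0.33*q^2 + 0.56*q + 6.44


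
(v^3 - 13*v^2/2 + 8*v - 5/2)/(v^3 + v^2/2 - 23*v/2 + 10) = (2*v^2 - 11*v + 5)/(2*v^2 + 3*v - 20)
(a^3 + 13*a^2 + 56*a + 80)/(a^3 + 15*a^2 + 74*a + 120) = (a + 4)/(a + 6)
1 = 1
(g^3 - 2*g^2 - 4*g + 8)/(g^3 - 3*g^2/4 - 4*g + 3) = 4*(g - 2)/(4*g - 3)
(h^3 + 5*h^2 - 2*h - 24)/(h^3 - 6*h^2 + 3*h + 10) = (h^2 + 7*h + 12)/(h^2 - 4*h - 5)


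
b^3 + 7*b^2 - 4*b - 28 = (b - 2)*(b + 2)*(b + 7)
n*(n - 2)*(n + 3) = n^3 + n^2 - 6*n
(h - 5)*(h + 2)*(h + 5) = h^3 + 2*h^2 - 25*h - 50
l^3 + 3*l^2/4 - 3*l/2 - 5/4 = (l - 5/4)*(l + 1)^2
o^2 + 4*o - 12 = (o - 2)*(o + 6)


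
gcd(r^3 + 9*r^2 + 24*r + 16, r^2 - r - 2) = r + 1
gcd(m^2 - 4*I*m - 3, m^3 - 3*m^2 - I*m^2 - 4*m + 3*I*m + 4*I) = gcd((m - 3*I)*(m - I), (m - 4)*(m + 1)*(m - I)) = m - I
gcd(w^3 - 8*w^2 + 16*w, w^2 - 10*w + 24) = w - 4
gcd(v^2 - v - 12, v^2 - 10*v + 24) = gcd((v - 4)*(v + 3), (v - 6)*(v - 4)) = v - 4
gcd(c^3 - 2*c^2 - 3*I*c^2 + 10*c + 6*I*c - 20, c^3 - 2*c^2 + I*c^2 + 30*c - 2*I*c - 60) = c^2 + c*(-2 - 5*I) + 10*I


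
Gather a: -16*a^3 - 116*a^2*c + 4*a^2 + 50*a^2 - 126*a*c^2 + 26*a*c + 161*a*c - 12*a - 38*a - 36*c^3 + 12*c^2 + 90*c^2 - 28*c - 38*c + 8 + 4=-16*a^3 + a^2*(54 - 116*c) + a*(-126*c^2 + 187*c - 50) - 36*c^3 + 102*c^2 - 66*c + 12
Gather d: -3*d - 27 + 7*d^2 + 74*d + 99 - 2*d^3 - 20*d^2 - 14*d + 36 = -2*d^3 - 13*d^2 + 57*d + 108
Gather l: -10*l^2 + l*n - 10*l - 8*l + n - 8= -10*l^2 + l*(n - 18) + n - 8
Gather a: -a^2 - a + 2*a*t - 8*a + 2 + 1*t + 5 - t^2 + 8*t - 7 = -a^2 + a*(2*t - 9) - t^2 + 9*t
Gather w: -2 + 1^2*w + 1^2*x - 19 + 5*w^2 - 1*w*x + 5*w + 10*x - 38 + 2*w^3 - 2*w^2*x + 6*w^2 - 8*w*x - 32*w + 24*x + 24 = 2*w^3 + w^2*(11 - 2*x) + w*(-9*x - 26) + 35*x - 35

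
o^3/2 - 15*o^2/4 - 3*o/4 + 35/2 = (o/2 + 1)*(o - 7)*(o - 5/2)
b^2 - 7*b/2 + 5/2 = (b - 5/2)*(b - 1)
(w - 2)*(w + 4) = w^2 + 2*w - 8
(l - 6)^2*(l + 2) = l^3 - 10*l^2 + 12*l + 72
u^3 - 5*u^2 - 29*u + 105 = (u - 7)*(u - 3)*(u + 5)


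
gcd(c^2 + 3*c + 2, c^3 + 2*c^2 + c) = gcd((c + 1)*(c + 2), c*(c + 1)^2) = c + 1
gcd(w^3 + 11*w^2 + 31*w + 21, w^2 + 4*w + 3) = w^2 + 4*w + 3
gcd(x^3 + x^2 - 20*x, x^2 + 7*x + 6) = 1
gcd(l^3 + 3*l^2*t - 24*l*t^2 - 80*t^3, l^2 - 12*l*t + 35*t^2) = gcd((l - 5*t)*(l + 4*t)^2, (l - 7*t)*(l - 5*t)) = -l + 5*t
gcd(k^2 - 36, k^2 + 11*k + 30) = k + 6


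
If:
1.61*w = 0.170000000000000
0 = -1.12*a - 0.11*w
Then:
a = -0.01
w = 0.11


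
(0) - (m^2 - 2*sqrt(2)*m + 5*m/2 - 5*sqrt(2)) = -m^2 - 5*m/2 + 2*sqrt(2)*m + 5*sqrt(2)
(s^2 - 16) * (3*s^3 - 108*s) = 3*s^5 - 156*s^3 + 1728*s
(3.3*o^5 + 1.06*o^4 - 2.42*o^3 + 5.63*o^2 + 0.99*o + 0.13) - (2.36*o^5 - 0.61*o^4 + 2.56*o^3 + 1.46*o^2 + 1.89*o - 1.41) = 0.94*o^5 + 1.67*o^4 - 4.98*o^3 + 4.17*o^2 - 0.9*o + 1.54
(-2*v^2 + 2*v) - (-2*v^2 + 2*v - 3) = 3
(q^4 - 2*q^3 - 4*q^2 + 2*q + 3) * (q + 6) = q^5 + 4*q^4 - 16*q^3 - 22*q^2 + 15*q + 18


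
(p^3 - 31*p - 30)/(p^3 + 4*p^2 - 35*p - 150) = (p + 1)/(p + 5)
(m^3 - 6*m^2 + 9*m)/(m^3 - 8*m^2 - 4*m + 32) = m*(m^2 - 6*m + 9)/(m^3 - 8*m^2 - 4*m + 32)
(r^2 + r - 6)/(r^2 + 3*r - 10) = (r + 3)/(r + 5)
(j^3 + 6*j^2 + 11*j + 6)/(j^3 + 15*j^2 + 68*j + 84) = (j^2 + 4*j + 3)/(j^2 + 13*j + 42)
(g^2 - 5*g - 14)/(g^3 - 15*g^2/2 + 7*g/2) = 2*(g + 2)/(g*(2*g - 1))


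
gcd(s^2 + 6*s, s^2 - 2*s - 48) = s + 6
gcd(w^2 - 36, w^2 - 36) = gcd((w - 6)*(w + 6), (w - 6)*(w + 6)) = w^2 - 36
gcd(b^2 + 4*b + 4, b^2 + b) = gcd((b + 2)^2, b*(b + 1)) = 1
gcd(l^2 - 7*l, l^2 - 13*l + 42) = l - 7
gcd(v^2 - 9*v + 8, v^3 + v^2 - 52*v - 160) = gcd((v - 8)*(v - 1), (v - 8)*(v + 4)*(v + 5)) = v - 8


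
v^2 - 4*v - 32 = (v - 8)*(v + 4)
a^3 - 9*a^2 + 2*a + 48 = (a - 8)*(a - 3)*(a + 2)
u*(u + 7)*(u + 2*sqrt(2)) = u^3 + 2*sqrt(2)*u^2 + 7*u^2 + 14*sqrt(2)*u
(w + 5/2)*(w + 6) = w^2 + 17*w/2 + 15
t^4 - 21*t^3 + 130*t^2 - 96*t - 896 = (t - 8)^2*(t - 7)*(t + 2)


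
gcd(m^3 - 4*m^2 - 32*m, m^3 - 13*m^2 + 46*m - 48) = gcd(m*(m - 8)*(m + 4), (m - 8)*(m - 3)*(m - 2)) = m - 8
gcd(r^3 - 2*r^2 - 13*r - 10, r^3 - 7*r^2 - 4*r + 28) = r + 2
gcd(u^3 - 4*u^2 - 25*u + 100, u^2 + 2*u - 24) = u - 4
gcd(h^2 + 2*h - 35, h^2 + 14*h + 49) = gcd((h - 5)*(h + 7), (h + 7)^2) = h + 7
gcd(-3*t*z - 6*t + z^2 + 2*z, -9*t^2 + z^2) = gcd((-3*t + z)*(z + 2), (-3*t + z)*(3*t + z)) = -3*t + z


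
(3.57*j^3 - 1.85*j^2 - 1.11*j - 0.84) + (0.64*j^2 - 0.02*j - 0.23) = 3.57*j^3 - 1.21*j^2 - 1.13*j - 1.07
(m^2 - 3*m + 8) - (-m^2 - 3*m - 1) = 2*m^2 + 9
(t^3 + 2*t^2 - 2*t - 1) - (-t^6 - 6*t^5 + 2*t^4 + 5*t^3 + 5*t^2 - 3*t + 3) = t^6 + 6*t^5 - 2*t^4 - 4*t^3 - 3*t^2 + t - 4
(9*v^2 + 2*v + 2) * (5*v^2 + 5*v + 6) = 45*v^4 + 55*v^3 + 74*v^2 + 22*v + 12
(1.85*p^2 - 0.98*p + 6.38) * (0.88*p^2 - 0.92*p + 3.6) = 1.628*p^4 - 2.5644*p^3 + 13.176*p^2 - 9.3976*p + 22.968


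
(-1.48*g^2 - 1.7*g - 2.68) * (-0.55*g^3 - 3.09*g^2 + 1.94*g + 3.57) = 0.814*g^5 + 5.5082*g^4 + 3.8558*g^3 - 0.3004*g^2 - 11.2682*g - 9.5676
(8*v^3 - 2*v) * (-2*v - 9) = -16*v^4 - 72*v^3 + 4*v^2 + 18*v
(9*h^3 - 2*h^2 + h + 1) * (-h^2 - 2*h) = -9*h^5 - 16*h^4 + 3*h^3 - 3*h^2 - 2*h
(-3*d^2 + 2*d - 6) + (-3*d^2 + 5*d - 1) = -6*d^2 + 7*d - 7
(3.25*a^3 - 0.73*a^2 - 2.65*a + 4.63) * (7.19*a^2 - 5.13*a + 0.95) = 23.3675*a^5 - 21.9212*a^4 - 12.2211*a^3 + 46.1907*a^2 - 26.2694*a + 4.3985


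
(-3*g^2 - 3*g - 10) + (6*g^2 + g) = 3*g^2 - 2*g - 10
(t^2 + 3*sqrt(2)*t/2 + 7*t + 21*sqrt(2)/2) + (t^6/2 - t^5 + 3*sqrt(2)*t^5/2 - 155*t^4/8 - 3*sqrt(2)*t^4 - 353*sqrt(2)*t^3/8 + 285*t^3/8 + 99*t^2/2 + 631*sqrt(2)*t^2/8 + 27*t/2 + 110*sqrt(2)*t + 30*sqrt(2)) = t^6/2 - t^5 + 3*sqrt(2)*t^5/2 - 155*t^4/8 - 3*sqrt(2)*t^4 - 353*sqrt(2)*t^3/8 + 285*t^3/8 + 101*t^2/2 + 631*sqrt(2)*t^2/8 + 41*t/2 + 223*sqrt(2)*t/2 + 81*sqrt(2)/2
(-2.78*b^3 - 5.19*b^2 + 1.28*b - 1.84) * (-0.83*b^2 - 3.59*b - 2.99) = 2.3074*b^5 + 14.2879*b^4 + 25.8819*b^3 + 12.4501*b^2 + 2.7784*b + 5.5016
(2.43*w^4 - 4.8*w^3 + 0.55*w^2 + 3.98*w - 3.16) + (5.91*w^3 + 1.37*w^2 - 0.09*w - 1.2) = 2.43*w^4 + 1.11*w^3 + 1.92*w^2 + 3.89*w - 4.36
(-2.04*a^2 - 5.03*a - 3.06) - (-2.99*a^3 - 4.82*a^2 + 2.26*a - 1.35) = 2.99*a^3 + 2.78*a^2 - 7.29*a - 1.71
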